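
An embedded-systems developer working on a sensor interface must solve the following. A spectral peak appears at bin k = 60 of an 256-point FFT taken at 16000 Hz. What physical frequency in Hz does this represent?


Frequency of DFT bin k:
f_k = k * fs / N
    = 60 * 16000 / 256
    = 960000 / 256
    = 3750.0 Hz

3750.0 Hz


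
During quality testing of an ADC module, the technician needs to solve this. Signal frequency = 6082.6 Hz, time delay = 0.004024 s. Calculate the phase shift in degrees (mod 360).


Phase shift from frequency and time delay:
phi = 360 * f * t_delay
    = 360 * 6082.6 * 0.004024
    = 8811.5 degrees
    mod 360 = 171.5 degrees

171.5 degrees


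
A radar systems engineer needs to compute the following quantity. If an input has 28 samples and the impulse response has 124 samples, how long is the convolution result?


Linear convolution output length:
L = N + M - 1
  = 28 + 124 - 1
  = 151 samples

151


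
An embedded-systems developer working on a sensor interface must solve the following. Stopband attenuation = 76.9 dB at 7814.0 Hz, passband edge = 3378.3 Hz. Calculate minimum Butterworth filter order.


Butterworth filter order formula:
n = log10(10^(A/10) - 1) / (2 * log10(f_stop/f_pass))
10^(76.9/10) - 1 = 48977880.9368
f_stop/f_pass = 7814.0 / 3378.3 = 2.313
n = 10.5581 -> ceil = 11

11


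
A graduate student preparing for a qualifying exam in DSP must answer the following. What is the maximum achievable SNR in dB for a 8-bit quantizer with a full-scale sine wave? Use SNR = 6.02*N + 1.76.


Theoretical SNR for a full-scale sinusoid:
SNR = 6.02 * N + 1.76
    = 6.02 * 8 + 1.76
    = 48.16 + 1.76
    = 49.92 dB

49.92 dB


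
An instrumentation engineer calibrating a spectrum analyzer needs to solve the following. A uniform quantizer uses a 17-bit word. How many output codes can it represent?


Number of quantization levels = 2^N
= 2^17
= 131072

131072


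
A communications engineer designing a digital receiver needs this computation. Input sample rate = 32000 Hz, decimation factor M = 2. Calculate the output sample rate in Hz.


Decimation reduces the sample rate:
fs_out = fs_in / M
       = 32000 / 2
       = 16000.0 Hz

16000.0 Hz


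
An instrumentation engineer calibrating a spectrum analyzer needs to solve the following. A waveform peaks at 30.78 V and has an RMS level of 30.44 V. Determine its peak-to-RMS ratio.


Crest factor is the ratio of peak to RMS:
CF = V_peak / V_rms
   = 30.78 / 30.44
   = 1.0112

1.0112


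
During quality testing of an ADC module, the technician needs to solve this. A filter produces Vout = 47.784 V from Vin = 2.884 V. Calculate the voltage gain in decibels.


Voltage gain in dB:
G = 20 * log10(Vout / Vin)
  = 20 * log10(47.784 / 2.884)
  = 20 * log10(16.568655)
  = 20 * 1.219287
  = 24.39 dB

24.39 dB


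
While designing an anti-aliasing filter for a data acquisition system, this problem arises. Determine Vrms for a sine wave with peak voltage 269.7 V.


RMS voltage for a sinusoidal waveform:
V_rms = V_peak / sqrt(2)
      = 269.7 / 1.414214
      = 190.707 V

190.707 V


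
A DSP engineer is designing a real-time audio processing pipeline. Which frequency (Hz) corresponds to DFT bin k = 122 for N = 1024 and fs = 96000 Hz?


Frequency of DFT bin k:
f_k = k * fs / N
    = 122 * 96000 / 1024
    = 11712000 / 1024
    = 11437.5 Hz

11437.5 Hz


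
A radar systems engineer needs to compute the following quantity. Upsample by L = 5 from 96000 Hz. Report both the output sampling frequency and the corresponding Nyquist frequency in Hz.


Step 1 — output sample rate after interpolation by L:
fs_out = L * fs_in = 5 * 96000 = 480000 Hz

Step 2 — Nyquist frequency of the output stream:
f_Nyq = fs_out / 2 = 480000 / 2 = 240000.0 Hz

fs_out = 480000 Hz; f_Nyquist = 240000.0 Hz


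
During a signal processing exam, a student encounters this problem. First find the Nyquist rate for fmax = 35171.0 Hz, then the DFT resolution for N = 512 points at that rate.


Step 1 — Nyquist sampling rate:
fs = 2 * fmax = 2 * 35171.0 = 70342.0 Hz

Step 2 — DFT bin spacing:
df = fs / N = 70342.0 / 512 = 137.3867 Hz

137.3867 Hz


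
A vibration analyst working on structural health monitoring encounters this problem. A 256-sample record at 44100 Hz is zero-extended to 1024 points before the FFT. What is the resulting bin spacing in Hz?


Frequency resolution after zero-padding:
N_padded = 256 * 4 = 1024
df = fs / N_padded
   = 44100 / 1024
   = 43.0664 Hz

43.0664 Hz


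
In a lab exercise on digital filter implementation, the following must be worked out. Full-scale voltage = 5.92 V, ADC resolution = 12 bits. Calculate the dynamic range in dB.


Dynamic range from full-scale to LSB:
V_min = V_max / 2^bits = 5.92 / 2^12
DR = 20 * log10(V_max / V_min)
   = 20 * log10(2^12)
   = 20 * 12 * log10(2)
   = 72.25 dB

72.25 dB


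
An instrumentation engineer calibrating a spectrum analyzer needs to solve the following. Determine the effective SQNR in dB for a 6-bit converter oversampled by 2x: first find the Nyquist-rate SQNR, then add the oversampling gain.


Step 1 — baseline SQNR at Nyquist:
SQNR_base = 6.02*N + 1.76
          = 6.02*6 + 1.76
          = 37.88 dB

Step 2 — oversampling processing gain:
G = 10*log10(OSR) = 10*log10(2) = 3.01 dB

Step 3 — total:
SQNR_total = 37.88 + 3.01 = 40.89 dB

Base SQNR = 37.88 dB; oversampled SQNR = 40.89 dB


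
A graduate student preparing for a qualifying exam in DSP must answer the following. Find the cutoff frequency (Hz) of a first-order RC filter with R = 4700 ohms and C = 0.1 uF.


Cutoff frequency of a first-order RC filter:
fc = 1 / (2 * pi * R * C)
C = 0.1 uF = 1e-07 F
fc = 1 / (2 * pi * 4700 * 1e-07)
   = 1 / 0.0029530970943744
   = 338.627538 Hz

338.627538 Hz


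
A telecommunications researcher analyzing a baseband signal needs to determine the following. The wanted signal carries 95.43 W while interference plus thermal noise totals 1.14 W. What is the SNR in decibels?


SNR in decibels:
SNR = 10 * log10(Ps / Pn)
    = 10 * log10(95.43 / 1.14)
    = 10 * log10(83.7105)
    = 10 * 1.9228
    = 19.23 dB

19.23 dB


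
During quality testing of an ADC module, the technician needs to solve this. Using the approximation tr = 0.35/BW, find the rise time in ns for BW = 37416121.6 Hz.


Rise time from bandwidth relationship:
tr = 0.35 / BW
   = 0.35 / 37416121.6
   = 9.354256535e-09 s
   = 9.3543 ns

9.3543 ns


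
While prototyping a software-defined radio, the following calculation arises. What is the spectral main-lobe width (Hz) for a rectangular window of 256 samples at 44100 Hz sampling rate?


Main lobe width for a rectangular window:
Width = 2 * fs / N
      = 2 * 44100 / 256
      = 88200 / 256
      = 344.531 Hz

344.531 Hz


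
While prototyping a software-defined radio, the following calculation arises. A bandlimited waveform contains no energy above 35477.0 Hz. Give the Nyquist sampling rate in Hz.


The Nyquist rate is twice the maximum frequency component.
fs_min = 2 * fmax
      = 2 * 35477.0
      = 70954.0 Hz

70954.0


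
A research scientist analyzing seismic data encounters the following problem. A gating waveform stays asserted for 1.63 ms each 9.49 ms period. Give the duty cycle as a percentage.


Duty cycle as a percentage:
DC = (t_on / T) * 100
   = (1.63 / 9.49) * 100
   = 0.17176 * 100
   = 17.18 %

17.18 %


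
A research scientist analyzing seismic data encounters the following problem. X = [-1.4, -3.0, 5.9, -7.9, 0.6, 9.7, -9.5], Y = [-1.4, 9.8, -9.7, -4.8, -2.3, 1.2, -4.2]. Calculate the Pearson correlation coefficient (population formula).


Pearson correlation coefficient (population):
r = cov(X,Y) / (std(X) * std(Y))
Mean X = -0.8, Mean Y = -1.6286
Cov(X,Y) = -0.815714
Std(X) = 6.418723, Std(Y) = 5.61801
r = -0.0226

-0.0226


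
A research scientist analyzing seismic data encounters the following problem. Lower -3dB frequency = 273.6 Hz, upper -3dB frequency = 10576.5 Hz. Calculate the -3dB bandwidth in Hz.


Bandwidth is the difference of -3dB frequencies:
BW = f_high - f_low
   = 10576.5 - 273.6
   = 10302.9 Hz

10302.9 Hz


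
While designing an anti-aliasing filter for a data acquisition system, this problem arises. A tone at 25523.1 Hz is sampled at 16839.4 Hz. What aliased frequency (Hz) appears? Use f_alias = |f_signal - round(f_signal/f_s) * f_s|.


Compute the nearest integer multiple of fs to the signal:
n = round(25523.1 / 16839.4) = 2
f_alias = |25523.1 - 2 * 16839.4|
        = |25523.1 - 33678.8|
        = 8155.7 Hz

8155.7


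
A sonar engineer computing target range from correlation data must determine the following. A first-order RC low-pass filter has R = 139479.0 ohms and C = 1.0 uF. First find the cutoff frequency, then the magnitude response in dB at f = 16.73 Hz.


Step 1 — cutoff frequency:
fc = 1 / (2*pi*R*C)
C = 1.0 uF = 1e-06 F
fc = 1 / (2*pi*139479.0*1e-06)
   = 1.14107 Hz

Step 2 — magnitude at f = 16.73 Hz:
|H(f)| = 1 / sqrt(1 + (f/fc)^2)
f/fc = 16.73 / 1.14107 = 14.661677
|H| = 1 / sqrt(1 + 214.964772) = 0.0680469
|H|_dB = 20*log10(0.0680469) = -23.34 dB

fc = 1.14107 Hz; |H(16.73 Hz)| = -23.34 dB


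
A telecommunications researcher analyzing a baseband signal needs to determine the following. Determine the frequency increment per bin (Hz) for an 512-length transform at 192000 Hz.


DFT frequency resolution:
df = fs / N
   = 192000 / 512
   = 375.0 Hz

375.0 Hz


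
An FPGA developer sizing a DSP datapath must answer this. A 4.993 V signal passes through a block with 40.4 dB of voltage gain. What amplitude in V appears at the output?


Output voltage from dB gain:
V_out = V_in * 10^(gain_dB / 20)
      = 4.993 * 10^(40.4 / 20)
      = 4.993 * 104.712855
      = 522.8313 V

522.8313 V


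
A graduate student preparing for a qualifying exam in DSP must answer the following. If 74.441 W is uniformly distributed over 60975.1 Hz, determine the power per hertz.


Power spectral density:
PSD = P / BW
    = 74.441 / 60975.1
    = 0.00122084 W/Hz

0.00122084 W/Hz


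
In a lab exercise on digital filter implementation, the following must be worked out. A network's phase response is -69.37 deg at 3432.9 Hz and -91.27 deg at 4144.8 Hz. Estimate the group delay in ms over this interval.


Group delay from phase difference:
tau = -d(phi)/d(omega)
d(phi) = -21.9 deg = -0.382227 rad
d(omega) = 2*pi*(4144.8 - 3432.9) = 4472.9996 rad/s
tau = -(-0.382227) / 4472.9996
    = 0.0855 ms

0.0855 ms


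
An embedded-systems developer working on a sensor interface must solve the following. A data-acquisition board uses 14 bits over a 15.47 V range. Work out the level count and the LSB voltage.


Step 1 — number of quantization levels:
L = 2^N = 2^14 = 16384

Step 2 — LSB step size:
delta = Vfs / L
      = 15.47 / 16384
      = 0.00094421 V

Levels = 16384; step size = 0.00094421 V


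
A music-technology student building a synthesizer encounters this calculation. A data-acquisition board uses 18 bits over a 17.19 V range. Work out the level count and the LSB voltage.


Step 1 — number of quantization levels:
L = 2^N = 2^18 = 262144

Step 2 — LSB step size:
delta = Vfs / L
      = 17.19 / 262144
      = 6.557e-05 V

Levels = 262144; step size = 6.557e-05 V


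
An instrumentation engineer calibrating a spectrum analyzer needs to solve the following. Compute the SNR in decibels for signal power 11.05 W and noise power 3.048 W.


SNR in decibels:
SNR = 10 * log10(Ps / Pn)
    = 10 * log10(11.05 / 3.048)
    = 10 * log10(3.6253)
    = 10 * 0.5593
    = 5.59 dB

5.59 dB


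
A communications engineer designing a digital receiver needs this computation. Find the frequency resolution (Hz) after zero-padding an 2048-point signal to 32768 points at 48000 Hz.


Frequency resolution after zero-padding:
N_padded = 2048 * 16 = 32768
df = fs / N_padded
   = 48000 / 32768
   = 1.4648 Hz

1.4648 Hz


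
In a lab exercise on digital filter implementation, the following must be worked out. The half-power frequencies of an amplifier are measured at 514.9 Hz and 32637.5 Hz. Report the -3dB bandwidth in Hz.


Bandwidth is the difference of -3dB frequencies:
BW = f_high - f_low
   = 32637.5 - 514.9
   = 32122.6 Hz

32122.6 Hz


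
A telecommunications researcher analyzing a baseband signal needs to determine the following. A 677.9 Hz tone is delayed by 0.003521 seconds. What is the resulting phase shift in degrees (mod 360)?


Phase shift from frequency and time delay:
phi = 360 * f * t_delay
    = 360 * 677.9 * 0.003521
    = 859.28 degrees
    mod 360 = 139.28 degrees

139.28 degrees


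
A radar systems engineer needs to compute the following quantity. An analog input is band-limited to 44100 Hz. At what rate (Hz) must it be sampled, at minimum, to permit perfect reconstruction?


The Nyquist rate is twice the maximum frequency component.
fs_min = 2 * fmax
      = 2 * 44100
      = 88200 Hz

88200


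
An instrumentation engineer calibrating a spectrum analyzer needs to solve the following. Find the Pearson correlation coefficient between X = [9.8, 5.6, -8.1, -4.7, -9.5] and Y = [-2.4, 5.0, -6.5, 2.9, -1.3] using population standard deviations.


Pearson correlation coefficient (population):
r = cov(X,Y) / (std(X) * std(Y))
Mean X = -1.38, Mean Y = -0.46
Cov(X,Y) = 10.5352
Std(X) = 7.691918, Std(Y) = 4.050975
r = 0.3381

0.3381


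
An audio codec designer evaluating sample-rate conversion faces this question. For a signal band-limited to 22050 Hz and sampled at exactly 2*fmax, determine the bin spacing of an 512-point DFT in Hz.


Step 1 — Nyquist sampling rate:
fs = 2 * fmax = 2 * 22050 = 44100 Hz

Step 2 — DFT bin spacing:
df = fs / N = 44100 / 512 = 86.1328 Hz

86.1328 Hz


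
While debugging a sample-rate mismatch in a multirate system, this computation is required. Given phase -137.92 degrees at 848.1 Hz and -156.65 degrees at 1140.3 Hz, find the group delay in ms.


Group delay from phase difference:
tau = -d(phi)/d(omega)
d(phi) = -18.73 deg = -0.3269 rad
d(omega) = 2*pi*(1140.3 - 848.1) = 1835.9467 rad/s
tau = -(-0.3269) / 1835.9467
    = 0.1781 ms

0.1781 ms


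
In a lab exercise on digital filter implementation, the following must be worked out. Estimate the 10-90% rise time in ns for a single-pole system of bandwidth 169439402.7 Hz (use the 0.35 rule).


Rise time from bandwidth relationship:
tr = 0.35 / BW
   = 0.35 / 169439402.7
   = 2.065635233e-09 s
   = 2.0656 ns

2.0656 ns


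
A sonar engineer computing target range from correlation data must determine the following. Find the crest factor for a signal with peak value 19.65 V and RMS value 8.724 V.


Crest factor is the ratio of peak to RMS:
CF = V_peak / V_rms
   = 19.65 / 8.724
   = 2.2524

2.2524


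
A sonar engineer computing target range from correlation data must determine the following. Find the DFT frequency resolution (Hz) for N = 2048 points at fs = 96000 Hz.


DFT frequency resolution:
df = fs / N
   = 96000 / 2048
   = 46.875 Hz

46.875 Hz


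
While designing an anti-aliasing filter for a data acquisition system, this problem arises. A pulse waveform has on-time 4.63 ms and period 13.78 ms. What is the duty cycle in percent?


Duty cycle as a percentage:
DC = (t_on / T) * 100
   = (4.63 / 13.78) * 100
   = 0.335994 * 100
   = 33.6 %

33.6 %


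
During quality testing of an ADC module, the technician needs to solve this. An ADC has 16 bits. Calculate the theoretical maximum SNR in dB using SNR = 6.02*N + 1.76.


Theoretical SNR for a full-scale sinusoid:
SNR = 6.02 * N + 1.76
    = 6.02 * 16 + 1.76
    = 96.32 + 1.76
    = 98.08 dB

98.08 dB


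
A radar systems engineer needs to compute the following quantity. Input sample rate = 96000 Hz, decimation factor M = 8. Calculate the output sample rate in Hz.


Decimation reduces the sample rate:
fs_out = fs_in / M
       = 96000 / 8
       = 12000.0 Hz

12000.0 Hz


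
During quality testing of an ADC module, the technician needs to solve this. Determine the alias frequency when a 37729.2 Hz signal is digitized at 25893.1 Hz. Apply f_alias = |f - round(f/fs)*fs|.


Compute the nearest integer multiple of fs to the signal:
n = round(37729.2 / 25893.1) = 1
f_alias = |37729.2 - 1 * 25893.1|
        = |37729.2 - 25893.1|
        = 11836.1 Hz

11836.1


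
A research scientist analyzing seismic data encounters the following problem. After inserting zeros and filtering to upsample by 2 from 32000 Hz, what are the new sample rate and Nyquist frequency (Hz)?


Step 1 — output sample rate after interpolation by L:
fs_out = L * fs_in = 2 * 32000 = 64000 Hz

Step 2 — Nyquist frequency of the output stream:
f_Nyq = fs_out / 2 = 64000 / 2 = 32000.0 Hz

fs_out = 64000 Hz; f_Nyquist = 32000.0 Hz


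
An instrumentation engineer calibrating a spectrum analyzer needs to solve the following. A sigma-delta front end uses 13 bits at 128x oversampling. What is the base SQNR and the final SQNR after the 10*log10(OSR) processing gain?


Step 1 — baseline SQNR at Nyquist:
SQNR_base = 6.02*N + 1.76
          = 6.02*13 + 1.76
          = 80.02 dB

Step 2 — oversampling processing gain:
G = 10*log10(OSR) = 10*log10(128) = 21.07 dB

Step 3 — total:
SQNR_total = 80.02 + 21.07 = 101.09 dB

Base SQNR = 80.02 dB; oversampled SQNR = 101.09 dB


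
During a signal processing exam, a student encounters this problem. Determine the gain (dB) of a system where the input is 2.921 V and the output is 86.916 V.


Voltage gain in dB:
G = 20 * log10(Vout / Vin)
  = 20 * log10(86.916 / 2.921)
  = 20 * log10(29.755563)
  = 20 * 1.473568
  = 29.47 dB

29.47 dB


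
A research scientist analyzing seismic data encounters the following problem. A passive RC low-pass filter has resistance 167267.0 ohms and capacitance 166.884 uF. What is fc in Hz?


Cutoff frequency of a first-order RC filter:
fc = 1 / (2 * pi * R * C)
C = 166.884 uF = 0.000166884 F
fc = 1 / (2 * pi * 167267.0 * 0.000166884)
   = 1 / 175.39000351301
   = 0.005702 Hz

0.005702 Hz


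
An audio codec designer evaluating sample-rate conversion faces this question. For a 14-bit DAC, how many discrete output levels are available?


Number of quantization levels = 2^N
= 2^14
= 16384

16384


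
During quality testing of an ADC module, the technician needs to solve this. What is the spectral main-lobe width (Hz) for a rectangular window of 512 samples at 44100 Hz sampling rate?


Main lobe width for a rectangular window:
Width = 2 * fs / N
      = 2 * 44100 / 512
      = 88200 / 512
      = 172.266 Hz

172.266 Hz


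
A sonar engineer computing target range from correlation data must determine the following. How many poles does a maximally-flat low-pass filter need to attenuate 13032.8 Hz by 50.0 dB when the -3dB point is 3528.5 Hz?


Butterworth filter order formula:
n = log10(10^(A/10) - 1) / (2 * log10(f_stop/f_pass))
10^(50.0/10) - 1 = 99999.0
f_stop/f_pass = 13032.8 / 3528.5 = 3.6936
n = 4.4057 -> ceil = 5

5


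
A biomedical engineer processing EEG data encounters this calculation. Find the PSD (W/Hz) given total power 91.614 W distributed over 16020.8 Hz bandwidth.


Power spectral density:
PSD = P / BW
    = 91.614 / 16020.8
    = 0.00571844 W/Hz

0.00571844 W/Hz


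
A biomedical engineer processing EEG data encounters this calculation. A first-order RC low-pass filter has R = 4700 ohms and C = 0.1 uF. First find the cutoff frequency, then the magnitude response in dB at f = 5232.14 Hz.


Step 1 — cutoff frequency:
fc = 1 / (2*pi*R*C)
C = 0.1 uF = 1e-07 F
fc = 1 / (2*pi*4700*1e-07)
   = 338.628 Hz

Step 2 — magnitude at f = 5232.14 Hz:
|H(f)| = 1 / sqrt(1 + (f/fc)^2)
f/fc = 5232.14 / 338.628 = 15.450996
|H| = 1 / sqrt(1 + 238.733277) = 0.0645856
|H|_dB = 20*log10(0.0645856) = -23.8 dB

fc = 338.628 Hz; |H(5232.14 Hz)| = -23.8 dB


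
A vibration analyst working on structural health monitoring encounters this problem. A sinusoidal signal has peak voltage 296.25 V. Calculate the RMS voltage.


RMS voltage for a sinusoidal waveform:
V_rms = V_peak / sqrt(2)
      = 296.25 / 1.414214
      = 209.48 V

209.48 V


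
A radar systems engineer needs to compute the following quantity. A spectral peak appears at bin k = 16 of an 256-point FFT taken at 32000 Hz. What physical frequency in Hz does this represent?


Frequency of DFT bin k:
f_k = k * fs / N
    = 16 * 32000 / 256
    = 512000 / 256
    = 2000.0 Hz

2000.0 Hz


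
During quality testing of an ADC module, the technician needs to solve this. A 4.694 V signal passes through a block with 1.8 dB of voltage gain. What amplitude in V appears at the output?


Output voltage from dB gain:
V_out = V_in * 10^(gain_dB / 20)
      = 4.694 * 10^(1.8 / 20)
      = 4.694 * 1.230269
      = 5.7749 V

5.7749 V


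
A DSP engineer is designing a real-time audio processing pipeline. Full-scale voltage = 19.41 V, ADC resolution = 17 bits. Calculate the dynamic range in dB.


Dynamic range from full-scale to LSB:
V_min = V_max / 2^bits = 19.41 / 2^17
DR = 20 * log10(V_max / V_min)
   = 20 * log10(2^17)
   = 20 * 17 * log10(2)
   = 102.35 dB

102.35 dB


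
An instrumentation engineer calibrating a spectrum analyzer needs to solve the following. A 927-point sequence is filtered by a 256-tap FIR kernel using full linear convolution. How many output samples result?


Linear convolution output length:
L = N + M - 1
  = 927 + 256 - 1
  = 1182 samples

1182


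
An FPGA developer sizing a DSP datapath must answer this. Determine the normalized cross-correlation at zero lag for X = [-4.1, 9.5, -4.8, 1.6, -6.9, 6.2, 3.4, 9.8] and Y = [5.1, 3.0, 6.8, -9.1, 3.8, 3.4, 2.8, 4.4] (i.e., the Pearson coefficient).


Pearson correlation coefficient (population):
r = cov(X,Y) / (std(X) * std(Y))
Mean X = 1.8375, Mean Y = 2.525
Cov(X,Y) = -3.653437
Std(X) = 6.116563, Std(Y) = 4.558714
r = -0.131

-0.131


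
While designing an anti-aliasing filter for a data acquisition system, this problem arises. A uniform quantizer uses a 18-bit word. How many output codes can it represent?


Number of quantization levels = 2^N
= 2^18
= 262144

262144


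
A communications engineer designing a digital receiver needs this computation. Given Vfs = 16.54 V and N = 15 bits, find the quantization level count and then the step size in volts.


Step 1 — number of quantization levels:
L = 2^N = 2^15 = 32768

Step 2 — LSB step size:
delta = Vfs / L
      = 16.54 / 32768
      = 0.00050476 V

Levels = 32768; step size = 0.00050476 V


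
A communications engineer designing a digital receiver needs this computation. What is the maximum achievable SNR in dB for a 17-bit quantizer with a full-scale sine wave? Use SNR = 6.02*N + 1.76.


Theoretical SNR for a full-scale sinusoid:
SNR = 6.02 * N + 1.76
    = 6.02 * 17 + 1.76
    = 102.34 + 1.76
    = 104.1 dB

104.1 dB


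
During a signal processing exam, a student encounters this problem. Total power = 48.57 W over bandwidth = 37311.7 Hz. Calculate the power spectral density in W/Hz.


Power spectral density:
PSD = P / BW
    = 48.57 / 37311.7
    = 0.00130174 W/Hz

0.00130174 W/Hz


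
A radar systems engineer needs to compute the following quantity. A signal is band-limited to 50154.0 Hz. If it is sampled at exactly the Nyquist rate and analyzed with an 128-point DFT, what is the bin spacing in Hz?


Step 1 — Nyquist sampling rate:
fs = 2 * fmax = 2 * 50154.0 = 100308.0 Hz

Step 2 — DFT bin spacing:
df = fs / N = 100308.0 / 128 = 783.6562 Hz

783.6562 Hz


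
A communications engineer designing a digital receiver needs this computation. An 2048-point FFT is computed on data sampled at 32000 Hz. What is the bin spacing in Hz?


DFT frequency resolution:
df = fs / N
   = 32000 / 2048
   = 15.625 Hz

15.625 Hz


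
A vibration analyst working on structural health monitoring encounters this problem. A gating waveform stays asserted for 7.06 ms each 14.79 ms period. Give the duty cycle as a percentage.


Duty cycle as a percentage:
DC = (t_on / T) * 100
   = (7.06 / 14.79) * 100
   = 0.47735 * 100
   = 47.73 %

47.73 %


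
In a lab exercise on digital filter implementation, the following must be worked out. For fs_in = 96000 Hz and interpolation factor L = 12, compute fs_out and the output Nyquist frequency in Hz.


Step 1 — output sample rate after interpolation by L:
fs_out = L * fs_in = 12 * 96000 = 1152000 Hz

Step 2 — Nyquist frequency of the output stream:
f_Nyq = fs_out / 2 = 1152000 / 2 = 576000.0 Hz

fs_out = 1152000 Hz; f_Nyquist = 576000.0 Hz


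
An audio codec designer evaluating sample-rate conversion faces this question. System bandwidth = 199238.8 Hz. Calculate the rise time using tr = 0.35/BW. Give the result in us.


Rise time from bandwidth relationship:
tr = 0.35 / BW
   = 0.35 / 199238.8
   = 1.756685947e-06 s
   = 1.7567 us

1.7567 us


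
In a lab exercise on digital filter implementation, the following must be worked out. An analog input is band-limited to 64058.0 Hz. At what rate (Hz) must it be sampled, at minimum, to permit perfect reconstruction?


The Nyquist rate is twice the maximum frequency component.
fs_min = 2 * fmax
      = 2 * 64058.0
      = 128116.0 Hz

128116.0


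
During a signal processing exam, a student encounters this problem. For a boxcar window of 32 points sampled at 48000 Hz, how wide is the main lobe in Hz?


Main lobe width for a rectangular window:
Width = 2 * fs / N
      = 2 * 48000 / 32
      = 96000 / 32
      = 3000.0 Hz

3000.0 Hz


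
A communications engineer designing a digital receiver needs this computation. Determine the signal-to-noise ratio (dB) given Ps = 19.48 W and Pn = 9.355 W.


SNR in decibels:
SNR = 10 * log10(Ps / Pn)
    = 10 * log10(19.48 / 9.355)
    = 10 * log10(2.0823)
    = 10 * 0.3185
    = 3.19 dB

3.19 dB


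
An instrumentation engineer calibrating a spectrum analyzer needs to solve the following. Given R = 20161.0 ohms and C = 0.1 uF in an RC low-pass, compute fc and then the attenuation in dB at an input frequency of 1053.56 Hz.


Step 1 — cutoff frequency:
fc = 1 / (2*pi*R*C)
C = 0.1 uF = 1e-07 F
fc = 1 / (2*pi*20161.0*1e-07)
   = 78.942 Hz

Step 2 — magnitude at f = 1053.56 Hz:
|H(f)| = 1 / sqrt(1 + (f/fc)^2)
f/fc = 1053.56 / 78.942 = 13.346001
|H| = 1 / sqrt(1 + 178.115743) = 0.0747194
|H|_dB = 20*log10(0.0747194) = -22.53 dB

fc = 78.942 Hz; |H(1053.56 Hz)| = -22.53 dB


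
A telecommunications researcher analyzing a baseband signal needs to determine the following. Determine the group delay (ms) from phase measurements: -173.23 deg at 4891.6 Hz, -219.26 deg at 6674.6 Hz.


Group delay from phase difference:
tau = -d(phi)/d(omega)
d(phi) = -46.03 deg = -0.803375 rad
d(omega) = 2*pi*(6674.6 - 4891.6) = 11202.9194 rad/s
tau = -(-0.803375) / 11202.9194
    = 0.0717 ms

0.0717 ms


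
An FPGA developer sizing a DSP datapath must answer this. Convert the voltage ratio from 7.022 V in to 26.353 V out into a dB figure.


Voltage gain in dB:
G = 20 * log10(Vout / Vin)
  = 20 * log10(26.353 / 7.022)
  = 20 * log10(3.752919)
  = 20 * 0.574369
  = 11.49 dB

11.49 dB


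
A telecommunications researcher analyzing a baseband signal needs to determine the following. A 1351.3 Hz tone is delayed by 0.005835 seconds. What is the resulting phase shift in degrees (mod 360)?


Phase shift from frequency and time delay:
phi = 360 * f * t_delay
    = 360 * 1351.3 * 0.005835
    = 2838.54 degrees
    mod 360 = 318.54 degrees

318.54 degrees


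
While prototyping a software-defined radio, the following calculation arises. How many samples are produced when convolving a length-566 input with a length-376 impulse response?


Linear convolution output length:
L = N + M - 1
  = 566 + 376 - 1
  = 941 samples

941


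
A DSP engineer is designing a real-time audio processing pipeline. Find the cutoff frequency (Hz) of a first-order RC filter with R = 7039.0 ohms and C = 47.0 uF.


Cutoff frequency of a first-order RC filter:
fc = 1 / (2 * pi * R * C)
C = 47.0 uF = 4.7e-05 F
fc = 1 / (2 * pi * 7039.0 * 4.7e-05)
   = 1 / 2.0786850447301
   = 0.481073 Hz

0.481073 Hz


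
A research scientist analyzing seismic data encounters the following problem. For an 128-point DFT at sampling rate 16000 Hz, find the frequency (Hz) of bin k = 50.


Frequency of DFT bin k:
f_k = k * fs / N
    = 50 * 16000 / 128
    = 800000 / 128
    = 6250.0 Hz

6250.0 Hz


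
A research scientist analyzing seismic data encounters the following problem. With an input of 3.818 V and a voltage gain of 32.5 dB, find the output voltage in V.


Output voltage from dB gain:
V_out = V_in * 10^(gain_dB / 20)
      = 3.818 * 10^(32.5 / 20)
      = 3.818 * 42.16965
      = 161.0037 V

161.0037 V


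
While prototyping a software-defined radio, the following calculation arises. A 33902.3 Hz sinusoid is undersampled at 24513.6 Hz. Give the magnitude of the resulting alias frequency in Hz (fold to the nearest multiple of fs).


Compute the nearest integer multiple of fs to the signal:
n = round(33902.3 / 24513.6) = 1
f_alias = |33902.3 - 1 * 24513.6|
        = |33902.3 - 24513.6|
        = 9388.7 Hz

9388.7


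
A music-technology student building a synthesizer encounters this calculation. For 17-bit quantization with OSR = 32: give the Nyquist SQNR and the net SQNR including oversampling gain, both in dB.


Step 1 — baseline SQNR at Nyquist:
SQNR_base = 6.02*N + 1.76
          = 6.02*17 + 1.76
          = 104.1 dB

Step 2 — oversampling processing gain:
G = 10*log10(OSR) = 10*log10(32) = 15.05 dB

Step 3 — total:
SQNR_total = 104.1 + 15.05 = 119.15 dB

Base SQNR = 104.1 dB; oversampled SQNR = 119.15 dB


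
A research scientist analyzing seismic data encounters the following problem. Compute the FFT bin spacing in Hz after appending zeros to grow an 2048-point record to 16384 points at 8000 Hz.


Frequency resolution after zero-padding:
N_padded = 2048 * 8 = 16384
df = fs / N_padded
   = 8000 / 16384
   = 0.4883 Hz

0.4883 Hz


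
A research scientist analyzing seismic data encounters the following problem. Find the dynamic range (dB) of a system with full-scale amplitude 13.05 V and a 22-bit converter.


Dynamic range from full-scale to LSB:
V_min = V_max / 2^bits = 13.05 / 2^22
DR = 20 * log10(V_max / V_min)
   = 20 * log10(2^22)
   = 20 * 22 * log10(2)
   = 132.45 dB

132.45 dB


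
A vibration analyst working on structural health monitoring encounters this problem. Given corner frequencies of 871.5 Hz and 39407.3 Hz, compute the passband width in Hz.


Bandwidth is the difference of -3dB frequencies:
BW = f_high - f_low
   = 39407.3 - 871.5
   = 38535.8 Hz

38535.8 Hz


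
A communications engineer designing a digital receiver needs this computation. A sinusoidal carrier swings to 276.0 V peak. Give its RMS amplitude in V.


RMS voltage for a sinusoidal waveform:
V_rms = V_peak / sqrt(2)
      = 276.0 / 1.414214
      = 195.161 V

195.161 V


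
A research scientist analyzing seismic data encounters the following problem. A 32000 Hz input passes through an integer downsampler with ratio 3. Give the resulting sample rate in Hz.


Decimation reduces the sample rate:
fs_out = fs_in / M
       = 32000 / 3
       = 10666.6667 Hz

10666.6667 Hz


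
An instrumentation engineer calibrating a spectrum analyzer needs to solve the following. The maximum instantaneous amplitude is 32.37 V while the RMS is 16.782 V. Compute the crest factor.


Crest factor is the ratio of peak to RMS:
CF = V_peak / V_rms
   = 32.37 / 16.782
   = 1.9289

1.9289


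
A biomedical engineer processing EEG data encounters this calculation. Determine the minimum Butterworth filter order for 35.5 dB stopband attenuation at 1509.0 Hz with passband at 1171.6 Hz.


Butterworth filter order formula:
n = log10(10^(A/10) - 1) / (2 * log10(f_stop/f_pass))
10^(35.5/10) - 1 = 3547.1339
f_stop/f_pass = 1509.0 / 1171.6 = 1.288
n = 16.149 -> ceil = 17

17


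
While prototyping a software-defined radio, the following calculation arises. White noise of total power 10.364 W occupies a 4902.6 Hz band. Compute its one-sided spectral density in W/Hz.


Power spectral density:
PSD = P / BW
    = 10.364 / 4902.6
    = 0.00211398 W/Hz

0.00211398 W/Hz


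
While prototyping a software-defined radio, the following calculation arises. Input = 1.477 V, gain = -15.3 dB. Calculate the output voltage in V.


Output voltage from dB gain:
V_out = V_in * 10^(gain_dB / 20)
      = 1.477 * 10^(-15.3 / 20)
      = 1.477 * 0.171791
      = 0.2537 V

0.2537 V


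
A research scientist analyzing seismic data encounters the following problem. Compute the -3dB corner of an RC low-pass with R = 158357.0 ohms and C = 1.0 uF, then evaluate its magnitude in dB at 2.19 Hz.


Step 1 — cutoff frequency:
fc = 1 / (2*pi*R*C)
C = 1.0 uF = 1e-06 F
fc = 1 / (2*pi*158357.0*1e-06)
   = 1.00504 Hz

Step 2 — magnitude at f = 2.19 Hz:
|H(f)| = 1 / sqrt(1 + (f/fc)^2)
f/fc = 2.19 / 1.00504 = 2.179018
|H| = 1 / sqrt(1 + 4.748119) = 0.4170971
|H|_dB = 20*log10(0.4170971) = -7.6 dB

fc = 1.00504 Hz; |H(2.19 Hz)| = -7.6 dB


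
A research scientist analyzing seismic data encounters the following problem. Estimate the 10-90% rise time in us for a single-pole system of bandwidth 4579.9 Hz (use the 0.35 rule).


Rise time from bandwidth relationship:
tr = 0.35 / BW
   = 0.35 / 4579.9
   = 7.642088255e-05 s
   = 76.4209 us

76.4209 us


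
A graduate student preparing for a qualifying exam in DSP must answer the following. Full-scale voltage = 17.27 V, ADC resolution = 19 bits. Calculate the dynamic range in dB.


Dynamic range from full-scale to LSB:
V_min = V_max / 2^bits = 17.27 / 2^19
DR = 20 * log10(V_max / V_min)
   = 20 * log10(2^19)
   = 20 * 19 * log10(2)
   = 114.39 dB

114.39 dB


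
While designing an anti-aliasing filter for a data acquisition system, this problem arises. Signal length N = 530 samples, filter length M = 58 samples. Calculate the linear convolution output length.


Linear convolution output length:
L = N + M - 1
  = 530 + 58 - 1
  = 587 samples

587


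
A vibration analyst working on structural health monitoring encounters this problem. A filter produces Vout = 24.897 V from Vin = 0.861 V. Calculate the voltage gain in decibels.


Voltage gain in dB:
G = 20 * log10(Vout / Vin)
  = 20 * log10(24.897 / 0.861)
  = 20 * log10(28.916376)
  = 20 * 1.461144
  = 29.22 dB

29.22 dB


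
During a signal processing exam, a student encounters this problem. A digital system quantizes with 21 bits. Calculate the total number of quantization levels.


Number of quantization levels = 2^N
= 2^21
= 2097152

2097152


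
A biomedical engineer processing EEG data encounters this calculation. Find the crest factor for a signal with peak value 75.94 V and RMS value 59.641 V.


Crest factor is the ratio of peak to RMS:
CF = V_peak / V_rms
   = 75.94 / 59.641
   = 1.2733

1.2733


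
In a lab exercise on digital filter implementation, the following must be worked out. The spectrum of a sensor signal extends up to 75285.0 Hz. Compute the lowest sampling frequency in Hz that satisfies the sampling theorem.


The Nyquist rate is twice the maximum frequency component.
fs_min = 2 * fmax
      = 2 * 75285.0
      = 150570.0 Hz

150570.0


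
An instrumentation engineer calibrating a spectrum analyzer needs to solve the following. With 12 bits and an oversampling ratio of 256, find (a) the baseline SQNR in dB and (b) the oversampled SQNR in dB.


Step 1 — baseline SQNR at Nyquist:
SQNR_base = 6.02*N + 1.76
          = 6.02*12 + 1.76
          = 74.0 dB

Step 2 — oversampling processing gain:
G = 10*log10(OSR) = 10*log10(256) = 24.08 dB

Step 3 — total:
SQNR_total = 74.0 + 24.08 = 98.08 dB

Base SQNR = 74.0 dB; oversampled SQNR = 98.08 dB


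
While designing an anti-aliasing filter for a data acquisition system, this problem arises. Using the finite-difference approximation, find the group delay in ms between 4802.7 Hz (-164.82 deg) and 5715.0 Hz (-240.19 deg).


Group delay from phase difference:
tau = -d(phi)/d(omega)
d(phi) = -75.37 deg = -1.315455 rad
d(omega) = 2*pi*(5715.0 - 4802.7) = 5732.15 rad/s
tau = -(-1.315455) / 5732.15
    = 0.2295 ms

0.2295 ms


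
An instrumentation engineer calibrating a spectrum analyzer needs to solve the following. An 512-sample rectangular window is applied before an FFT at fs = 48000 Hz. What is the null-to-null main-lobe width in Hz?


Main lobe width for a rectangular window:
Width = 2 * fs / N
      = 2 * 48000 / 512
      = 96000 / 512
      = 187.5 Hz

187.5 Hz


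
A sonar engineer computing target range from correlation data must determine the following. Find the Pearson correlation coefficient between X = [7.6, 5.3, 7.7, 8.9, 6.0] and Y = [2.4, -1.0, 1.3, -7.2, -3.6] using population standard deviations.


Pearson correlation coefficient (population):
r = cov(X,Y) / (std(X) * std(Y))
Mean X = 7.1, Mean Y = -1.62
Cov(X,Y) = -1.044
Std(X) = 1.28841, Std(Y) = 3.467795
r = -0.2337

-0.2337


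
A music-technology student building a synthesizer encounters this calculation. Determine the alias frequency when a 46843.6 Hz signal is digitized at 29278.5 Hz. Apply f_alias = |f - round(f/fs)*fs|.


Compute the nearest integer multiple of fs to the signal:
n = round(46843.6 / 29278.5) = 2
f_alias = |46843.6 - 2 * 29278.5|
        = |46843.6 - 58557.0|
        = 11713.4 Hz

11713.4


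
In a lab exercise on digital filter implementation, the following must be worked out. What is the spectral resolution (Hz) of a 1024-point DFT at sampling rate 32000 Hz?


DFT frequency resolution:
df = fs / N
   = 32000 / 1024
   = 31.25 Hz

31.25 Hz


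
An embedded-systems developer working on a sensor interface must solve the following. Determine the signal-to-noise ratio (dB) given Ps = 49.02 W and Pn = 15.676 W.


SNR in decibels:
SNR = 10 * log10(Ps / Pn)
    = 10 * log10(49.02 / 15.676)
    = 10 * log10(3.1271)
    = 10 * 0.4951
    = 4.95 dB

4.95 dB


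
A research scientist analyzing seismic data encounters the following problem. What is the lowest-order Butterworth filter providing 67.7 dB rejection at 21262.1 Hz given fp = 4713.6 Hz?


Butterworth filter order formula:
n = log10(10^(A/10) - 1) / (2 * log10(f_stop/f_pass))
10^(67.7/10) - 1 = 5888435.5536
f_stop/f_pass = 21262.1 / 4713.6 = 4.5108
n = 5.1738 -> ceil = 6

6


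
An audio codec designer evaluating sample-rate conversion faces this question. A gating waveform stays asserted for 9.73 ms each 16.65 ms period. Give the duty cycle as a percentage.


Duty cycle as a percentage:
DC = (t_on / T) * 100
   = (9.73 / 16.65) * 100
   = 0.584384 * 100
   = 58.44 %

58.44 %


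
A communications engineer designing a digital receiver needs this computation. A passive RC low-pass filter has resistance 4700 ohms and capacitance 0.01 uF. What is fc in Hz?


Cutoff frequency of a first-order RC filter:
fc = 1 / (2 * pi * R * C)
C = 0.01 uF = 1e-08 F
fc = 1 / (2 * pi * 4700 * 1e-08)
   = 1 / 0.00029530970943744
   = 3386.275385 Hz

3386.275385 Hz


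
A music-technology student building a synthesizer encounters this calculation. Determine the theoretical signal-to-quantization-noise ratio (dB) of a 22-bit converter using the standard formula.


Theoretical SNR for a full-scale sinusoid:
SNR = 6.02 * N + 1.76
    = 6.02 * 22 + 1.76
    = 132.44 + 1.76
    = 134.2 dB

134.2 dB


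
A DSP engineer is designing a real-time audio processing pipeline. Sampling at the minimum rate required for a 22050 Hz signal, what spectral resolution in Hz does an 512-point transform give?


Step 1 — Nyquist sampling rate:
fs = 2 * fmax = 2 * 22050 = 44100 Hz

Step 2 — DFT bin spacing:
df = fs / N = 44100 / 512 = 86.1328 Hz

86.1328 Hz


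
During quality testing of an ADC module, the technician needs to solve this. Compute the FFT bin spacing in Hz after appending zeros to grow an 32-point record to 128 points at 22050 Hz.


Frequency resolution after zero-padding:
N_padded = 32 * 4 = 128
df = fs / N_padded
   = 22050 / 128
   = 172.2656 Hz

172.2656 Hz
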